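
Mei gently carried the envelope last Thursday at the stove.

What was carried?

the envelope

'the envelope' marks the patient of the carrying event.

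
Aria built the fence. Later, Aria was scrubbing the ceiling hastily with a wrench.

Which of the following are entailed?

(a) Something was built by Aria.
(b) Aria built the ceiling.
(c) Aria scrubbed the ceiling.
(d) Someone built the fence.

(a), (c), (d)

(a) Entailed — generalizing the patient leaves a sub-description the original still satisfies.
(b) Not entailed — Aria built the fence, not the ceiling; the ceiling belongs to the scrubbing event.
(c) Entailed — 'scrub' is an activity; 'was scrubbing' entails that some scrubbing happened, so 'scrubbed' holds.
(d) Entailed — this follows by dropping conjuncts from the building event's description.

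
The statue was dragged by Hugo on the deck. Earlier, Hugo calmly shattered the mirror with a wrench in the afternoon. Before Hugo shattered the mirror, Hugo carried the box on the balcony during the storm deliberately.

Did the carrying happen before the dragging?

The narrative orders the carrying before the dragging.

yes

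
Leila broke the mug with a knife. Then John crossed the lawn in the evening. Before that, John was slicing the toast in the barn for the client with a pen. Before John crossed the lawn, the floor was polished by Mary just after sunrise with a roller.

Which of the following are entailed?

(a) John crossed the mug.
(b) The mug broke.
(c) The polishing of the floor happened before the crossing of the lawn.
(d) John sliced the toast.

(b), (c)

(a) Not entailed — John crossed the lawn, not the mug; the mug belongs to the breaking event.
(b) Entailed — 'Leila broke the mug' is causative; it entails the inchoative 'the mug broke'.
(c) Entailed — the narrative places the polishing before the crossing.
(d) Not entailed — 'was slicing' is progressive on an accomplishment; it does not entail the completed 'sliced'.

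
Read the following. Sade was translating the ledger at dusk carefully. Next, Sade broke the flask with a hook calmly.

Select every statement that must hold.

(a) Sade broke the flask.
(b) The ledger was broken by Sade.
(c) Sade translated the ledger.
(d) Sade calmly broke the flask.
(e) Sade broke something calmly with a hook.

(a) Entailed — the original entails any weakening of itself; this just drops 'with a hook', 'calmly'.
(b) Not entailed — Sade broke the flask, not the ledger; the ledger belongs to the translating event.
(c) Not entailed — 'was translating' is progressive on an accomplishment; it does not entail the completed 'translated'.
(d) Entailed — this follows by dropping conjuncts from the breaking event's description.
(e) Entailed — every conjunct here is already in the original breaking event.

(a), (d), (e)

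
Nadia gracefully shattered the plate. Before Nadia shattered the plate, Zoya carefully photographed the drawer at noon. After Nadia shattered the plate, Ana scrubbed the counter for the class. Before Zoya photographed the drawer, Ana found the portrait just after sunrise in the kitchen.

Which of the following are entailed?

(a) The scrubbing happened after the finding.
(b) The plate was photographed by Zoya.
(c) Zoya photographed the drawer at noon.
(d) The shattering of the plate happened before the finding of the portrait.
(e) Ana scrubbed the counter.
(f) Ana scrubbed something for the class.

(a), (c), (e), (f)

(a) Entailed — the narrative places the finding before the scrubbing.
(b) Not entailed — Zoya photographed the drawer, not the plate; the plate belongs to the shattering event.
(c) Entailed — every conjunct here is already in the original photographing event.
(d) Not entailed — the narrative places the finding before the shattering, not after.
(e) Entailed — this follows by dropping conjuncts from the scrubbing event's description.
(f) Entailed — the original entails any weakening of itself; this just generalizes the patient.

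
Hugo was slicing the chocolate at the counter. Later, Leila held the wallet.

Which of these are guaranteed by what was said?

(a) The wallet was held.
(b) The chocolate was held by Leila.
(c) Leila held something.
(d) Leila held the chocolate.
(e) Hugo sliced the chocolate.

(a) Entailed — generalizing the agent leaves a sub-description the original still satisfies.
(b) Not entailed — Leila held the wallet, not the chocolate; the chocolate belongs to the slicing event.
(c) Entailed — generalizing the patient leaves a sub-description the original still satisfies.
(d) Not entailed — Leila held the wallet, not the chocolate; the chocolate belongs to the slicing event.
(e) Not entailed — 'was slicing' is progressive on an accomplishment; it does not entail the completed 'sliced'.

(a), (c)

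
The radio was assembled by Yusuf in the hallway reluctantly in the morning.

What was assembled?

the radio

'the radio' marks the patient of the assembling event.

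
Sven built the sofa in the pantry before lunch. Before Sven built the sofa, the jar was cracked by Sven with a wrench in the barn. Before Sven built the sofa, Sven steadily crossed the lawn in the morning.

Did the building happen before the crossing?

no

The narrative orders the crossing before the building.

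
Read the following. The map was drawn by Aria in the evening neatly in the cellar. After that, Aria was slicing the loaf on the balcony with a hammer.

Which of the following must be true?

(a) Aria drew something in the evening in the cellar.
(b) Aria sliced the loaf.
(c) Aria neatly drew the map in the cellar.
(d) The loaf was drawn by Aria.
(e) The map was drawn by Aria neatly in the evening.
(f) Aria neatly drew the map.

(a), (c), (e), (f)

(a) Entailed — this follows by dropping conjuncts from the drawing event's description.
(b) Not entailed — 'was slicing' is progressive on an accomplishment; it does not entail the completed 'sliced'.
(c) Entailed — dropping 'in the evening' leaves a sub-description the original still satisfies.
(d) Not entailed — Aria drew the map, not the loaf; the loaf belongs to the slicing event.
(e) Entailed — the original entails any weakening of itself; this just drops 'in the cellar'.
(f) Entailed — dropping 'in the cellar', 'in the evening' leaves a sub-description the original still satisfies.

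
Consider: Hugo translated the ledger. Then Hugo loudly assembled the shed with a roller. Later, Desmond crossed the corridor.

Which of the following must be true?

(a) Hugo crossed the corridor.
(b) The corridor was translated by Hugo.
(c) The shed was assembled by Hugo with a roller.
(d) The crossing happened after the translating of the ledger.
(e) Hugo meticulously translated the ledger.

(c), (d)

(a) Not entailed — the passage has Desmond crossing the corridor, not Hugo.
(b) Not entailed — Hugo translated the ledger, not the corridor; the corridor belongs to the crossing event.
(c) Entailed — this follows by dropping conjuncts from the assembling event's description.
(d) Entailed — the narrative places the translating before the crossing.
(e) Not entailed — 'meticulously' adds information not in the original event.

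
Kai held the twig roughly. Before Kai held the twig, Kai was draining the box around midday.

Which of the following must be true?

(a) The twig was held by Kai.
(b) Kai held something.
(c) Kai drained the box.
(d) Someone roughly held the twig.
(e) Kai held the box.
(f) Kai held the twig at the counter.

(a) Entailed — this follows by dropping conjuncts from the holding event's description.
(b) Entailed — every conjunct here is already in the original holding event.
(c) Not entailed — 'was draining' is progressive on an accomplishment; it does not entail the completed 'drained'.
(d) Entailed — generalizing the agent leaves a sub-description the original still satisfies.
(e) Not entailed — Kai held the twig, not the box; the box belongs to the draining event.
(f) Not entailed — 'at the counter' adds information not in the original event.

(a), (b), (d)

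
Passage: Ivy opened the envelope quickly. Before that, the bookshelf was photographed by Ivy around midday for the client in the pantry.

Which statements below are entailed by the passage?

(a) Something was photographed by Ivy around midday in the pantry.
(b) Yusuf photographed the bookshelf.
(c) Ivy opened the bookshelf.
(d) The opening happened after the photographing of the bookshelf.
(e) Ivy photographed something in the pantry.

(a) Entailed — the original entails any weakening of itself; this just drops 'for the client' and generalizes the patient.
(b) Not entailed — the passage has Ivy photographing the bookshelf, not Yusuf.
(c) Not entailed — Ivy opened the envelope, not the bookshelf; the bookshelf belongs to the photographing event.
(d) Entailed — the narrative places the photographing before the opening.
(e) Entailed — dropping 'for the client', 'around midday' and generalizing the patient leaves a sub-description the original still satisfies.

(a), (d), (e)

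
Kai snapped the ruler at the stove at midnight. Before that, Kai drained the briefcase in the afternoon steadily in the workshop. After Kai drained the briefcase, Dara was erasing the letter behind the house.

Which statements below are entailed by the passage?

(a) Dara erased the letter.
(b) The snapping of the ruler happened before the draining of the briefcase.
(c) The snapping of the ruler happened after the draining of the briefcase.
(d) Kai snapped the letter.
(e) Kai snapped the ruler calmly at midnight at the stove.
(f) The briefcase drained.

(a) Not entailed — 'was erasing' is progressive on an accomplishment; it does not entail the completed 'erased'.
(b) Not entailed — the narrative places the draining before the snapping, not after.
(c) Entailed — the narrative places the draining before the snapping.
(d) Not entailed — Kai snapped the ruler, not the letter; the letter belongs to the erasing event.
(e) Not entailed — 'calmly' adds information not in the original event.
(f) Entailed — 'Kai drained the briefcase' is causative; it entails the inchoative 'the briefcase drained'.

(c), (f)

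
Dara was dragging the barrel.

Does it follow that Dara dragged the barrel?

yes

'drag' is atelic; if Dara was dragging the barrel, then Dara dragged the barrel (for some time).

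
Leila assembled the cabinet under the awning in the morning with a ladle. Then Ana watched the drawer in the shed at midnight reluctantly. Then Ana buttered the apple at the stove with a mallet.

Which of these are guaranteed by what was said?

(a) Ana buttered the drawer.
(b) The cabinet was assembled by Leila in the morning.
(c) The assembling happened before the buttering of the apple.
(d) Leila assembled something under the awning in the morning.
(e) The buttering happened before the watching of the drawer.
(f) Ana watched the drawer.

(b), (c), (d), (f)

(a) Not entailed — Ana buttered the apple, not the drawer; the drawer belongs to the watching event.
(b) Entailed — the original entails any weakening of itself; this just drops 'with a ladle', 'under the awning'.
(c) Entailed — the narrative places the assembling before the buttering.
(d) Entailed — dropping 'with a ladle' and generalizing the patient leaves a sub-description the original still satisfies.
(e) Not entailed — the narrative places the watching before the buttering, not after.
(f) Entailed — every conjunct here is already in the original watching event.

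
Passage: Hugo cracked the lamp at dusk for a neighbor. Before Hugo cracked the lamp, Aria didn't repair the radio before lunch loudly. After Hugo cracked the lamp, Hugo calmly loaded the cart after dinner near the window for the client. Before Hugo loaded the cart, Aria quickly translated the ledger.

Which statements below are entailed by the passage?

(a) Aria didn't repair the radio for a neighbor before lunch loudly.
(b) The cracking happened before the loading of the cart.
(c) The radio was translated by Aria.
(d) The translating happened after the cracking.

(a), (b)

(a) Entailed — under negation, adding a further restriction is entailed: if no such repairing event occurred, none occurred for a neighbor either.
(b) Entailed — the narrative places the cracking before the loading.
(c) Not entailed — Aria translated the ledger, not the radio; the radio belongs to the repairing event.
(d) Not entailed — the narrative doesn't order the cracking relative to the translating.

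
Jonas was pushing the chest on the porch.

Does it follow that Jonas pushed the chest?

'push' is atelic; if Jonas was pushing the chest, then Jonas pushed the chest (for some time).

yes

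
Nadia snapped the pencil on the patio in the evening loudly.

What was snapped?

the pencil

'the pencil' marks the patient of the snapping event.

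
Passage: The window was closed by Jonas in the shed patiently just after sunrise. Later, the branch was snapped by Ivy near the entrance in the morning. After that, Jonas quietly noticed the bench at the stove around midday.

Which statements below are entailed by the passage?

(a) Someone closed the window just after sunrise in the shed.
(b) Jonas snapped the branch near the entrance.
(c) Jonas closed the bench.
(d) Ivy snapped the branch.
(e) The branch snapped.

(a) Entailed — every conjunct here is already in the original closing event.
(b) Not entailed — the passage has Ivy snapping the branch, not Jonas.
(c) Not entailed — Jonas closed the window, not the bench; the bench belongs to the noticing event.
(d) Entailed — every conjunct here is already in the original snapping event.
(e) Entailed — 'Ivy snapped the branch' is causative; it entails the inchoative 'the branch snapped'.

(a), (d), (e)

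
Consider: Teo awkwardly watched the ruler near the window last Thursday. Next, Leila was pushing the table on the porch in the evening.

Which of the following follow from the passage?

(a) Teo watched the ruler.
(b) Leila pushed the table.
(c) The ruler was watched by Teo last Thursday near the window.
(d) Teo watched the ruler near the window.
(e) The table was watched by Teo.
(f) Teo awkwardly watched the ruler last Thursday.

(a), (b), (c), (d), (f)

(a) Entailed — dropping 'awkwardly', 'last Thursday', 'near the window' leaves a sub-description the original still satisfies.
(b) Entailed — 'push' is an activity; 'was pushing' entails that some pushing happened, so 'pushed' holds.
(c) Entailed — dropping 'awkwardly' leaves a sub-description the original still satisfies.
(d) Entailed — dropping 'awkwardly', 'last Thursday' leaves a sub-description the original still satisfies.
(e) Not entailed — Teo watched the ruler, not the table; the table belongs to the pushing event.
(f) Entailed — the original entails any weakening of itself; this just drops 'near the window'.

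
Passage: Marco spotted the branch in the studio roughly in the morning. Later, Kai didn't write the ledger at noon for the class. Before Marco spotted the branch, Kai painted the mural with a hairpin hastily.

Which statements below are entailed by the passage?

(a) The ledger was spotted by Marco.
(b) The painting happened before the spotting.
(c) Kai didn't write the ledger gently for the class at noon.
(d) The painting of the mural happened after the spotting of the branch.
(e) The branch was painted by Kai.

(a) Not entailed — Marco spotted the branch, not the ledger; the ledger belongs to the writing event.
(b) Entailed — the narrative places the painting before the spotting.
(c) Entailed — under negation, adding a further restriction is entailed: if no such writing event occurred, none occurred gently either.
(d) Not entailed — the narrative places the painting before the spotting, not after.
(e) Not entailed — Kai painted the mural, not the branch; the branch belongs to the spotting event.

(b), (c)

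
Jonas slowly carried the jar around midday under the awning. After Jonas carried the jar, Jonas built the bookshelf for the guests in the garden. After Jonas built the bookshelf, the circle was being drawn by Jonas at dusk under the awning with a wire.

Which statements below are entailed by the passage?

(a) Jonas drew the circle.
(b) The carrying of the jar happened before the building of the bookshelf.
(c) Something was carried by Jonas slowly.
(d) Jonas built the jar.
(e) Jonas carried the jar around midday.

(a) Not entailed — 'was drawing' is progressive on an accomplishment; it does not entail the completed 'drew'.
(b) Entailed — the narrative places the carrying before the building.
(c) Entailed — this follows by dropping conjuncts from the carrying event's description.
(d) Not entailed — Jonas built the bookshelf, not the jar; the jar belongs to the carrying event.
(e) Entailed — every conjunct here is already in the original carrying event.

(b), (c), (e)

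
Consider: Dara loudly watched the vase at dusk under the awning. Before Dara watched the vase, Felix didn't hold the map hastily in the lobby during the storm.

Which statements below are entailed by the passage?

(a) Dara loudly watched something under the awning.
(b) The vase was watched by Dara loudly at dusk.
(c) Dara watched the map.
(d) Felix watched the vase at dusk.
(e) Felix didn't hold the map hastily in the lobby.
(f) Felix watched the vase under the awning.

(a), (b)

(a) Entailed — dropping 'at dusk' and generalizing the patient leaves a sub-description the original still satisfies.
(b) Entailed — dropping 'under the awning' leaves a sub-description the original still satisfies.
(c) Not entailed — Dara watched the vase, not the map; the map belongs to the holding event.
(d) Not entailed — the passage has Dara watching the vase, not Felix.
(e) Not entailed — dropping 'during the storm' under negation is not valid — the original leaves open that Felix held the map some other way.
(f) Not entailed — the passage has Dara watching the vase, not Felix.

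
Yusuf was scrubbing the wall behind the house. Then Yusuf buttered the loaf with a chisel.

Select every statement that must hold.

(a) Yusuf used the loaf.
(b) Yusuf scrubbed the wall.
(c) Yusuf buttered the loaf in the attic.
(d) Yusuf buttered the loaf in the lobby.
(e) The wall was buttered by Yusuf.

(b)

(a) Not entailed — the loaf is the patient, not an instrument — Yusuf used a chisel.
(b) Entailed — 'scrub' is an activity; 'was scrubbing' entails that some scrubbing happened, so 'scrubbed' holds.
(c) Not entailed — 'in the attic' adds information not in the original event.
(d) Not entailed — 'in the lobby' adds information not in the original event.
(e) Not entailed — Yusuf buttered the loaf, not the wall; the wall belongs to the scrubbing event.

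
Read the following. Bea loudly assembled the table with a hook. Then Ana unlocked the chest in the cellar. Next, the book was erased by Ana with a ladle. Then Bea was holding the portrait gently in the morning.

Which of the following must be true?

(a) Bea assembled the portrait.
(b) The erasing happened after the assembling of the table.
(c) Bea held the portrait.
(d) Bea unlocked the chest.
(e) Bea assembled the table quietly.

(b), (c)

(a) Not entailed — Bea assembled the table, not the portrait; the portrait belongs to the holding event.
(b) Entailed — the narrative places the assembling before the erasing.
(c) Entailed — 'hold' is an activity; 'was holding' entails that some holding happened, so 'held' holds.
(d) Not entailed — the passage has Ana unlocking the chest, not Bea.
(e) Not entailed — 'quietly' adds a manner not in (and inconsistent with) the original.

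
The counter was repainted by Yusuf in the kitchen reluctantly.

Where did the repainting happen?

in the kitchen

'in the kitchen' marks the location of the repainting event.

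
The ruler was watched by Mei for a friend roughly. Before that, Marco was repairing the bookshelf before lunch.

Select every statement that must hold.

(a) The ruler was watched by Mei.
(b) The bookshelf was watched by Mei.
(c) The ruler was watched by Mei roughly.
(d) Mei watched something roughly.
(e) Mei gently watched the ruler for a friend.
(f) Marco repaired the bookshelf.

(a), (c), (d)

(a) Entailed — the original entails any weakening of itself; this just drops 'for a friend', 'roughly'.
(b) Not entailed — Mei watched the ruler, not the bookshelf; the bookshelf belongs to the repairing event.
(c) Entailed — the original entails any weakening of itself; this just drops 'for a friend'.
(d) Entailed — the original entails any weakening of itself; this just drops 'for a friend' and generalizes the patient.
(e) Not entailed — 'gently' adds a manner not in (and inconsistent with) the original.
(f) Not entailed — 'was repairing' is progressive on an accomplishment; it does not entail the completed 'repaired'.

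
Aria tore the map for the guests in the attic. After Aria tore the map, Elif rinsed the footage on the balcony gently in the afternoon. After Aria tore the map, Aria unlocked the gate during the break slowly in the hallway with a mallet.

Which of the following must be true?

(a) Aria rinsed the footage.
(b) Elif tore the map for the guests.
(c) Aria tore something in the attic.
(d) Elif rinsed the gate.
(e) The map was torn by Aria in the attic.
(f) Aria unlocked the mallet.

(c), (e)

(a) Not entailed — the passage has Elif rinsing the footage, not Aria.
(b) Not entailed — the passage has Aria tearing the map, not Elif.
(c) Entailed — every conjunct here is already in the original tearing event.
(d) Not entailed — Elif rinsed the footage, not the gate; the gate belongs to the unlocking event.
(e) Entailed — the original entails any weakening of itself; this just drops 'for the guests'.
(f) Not entailed — the mallet is the instrument, not what was unlocked.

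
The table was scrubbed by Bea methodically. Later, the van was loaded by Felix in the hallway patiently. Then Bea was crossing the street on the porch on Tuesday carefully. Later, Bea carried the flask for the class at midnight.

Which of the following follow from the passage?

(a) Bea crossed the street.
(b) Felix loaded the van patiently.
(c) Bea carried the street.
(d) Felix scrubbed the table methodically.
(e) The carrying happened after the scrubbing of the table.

(b), (e)

(a) Not entailed — 'was crossing' is progressive on an accomplishment; it does not entail the completed 'crossed'.
(b) Entailed — dropping 'in the hallway' leaves a sub-description the original still satisfies.
(c) Not entailed — Bea carried the flask, not the street; the street belongs to the crossing event.
(d) Not entailed — the passage has Bea scrubbing the table, not Felix.
(e) Entailed — the narrative places the scrubbing before the carrying.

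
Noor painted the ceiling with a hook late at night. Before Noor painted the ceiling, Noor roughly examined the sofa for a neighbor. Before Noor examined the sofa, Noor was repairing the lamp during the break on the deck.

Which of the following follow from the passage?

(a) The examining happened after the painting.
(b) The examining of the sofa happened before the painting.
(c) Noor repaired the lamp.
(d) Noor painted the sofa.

(b)

(a) Not entailed — the narrative places the examining before the painting, not after.
(b) Entailed — the narrative places the examining before the painting.
(c) Not entailed — 'was repairing' is progressive on an accomplishment; it does not entail the completed 'repaired'.
(d) Not entailed — Noor painted the ceiling, not the sofa; the sofa belongs to the examining event.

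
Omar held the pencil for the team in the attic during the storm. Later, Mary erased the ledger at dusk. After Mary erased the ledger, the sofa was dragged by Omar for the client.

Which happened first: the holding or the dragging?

the holding

The connectives place the holding before the dragging.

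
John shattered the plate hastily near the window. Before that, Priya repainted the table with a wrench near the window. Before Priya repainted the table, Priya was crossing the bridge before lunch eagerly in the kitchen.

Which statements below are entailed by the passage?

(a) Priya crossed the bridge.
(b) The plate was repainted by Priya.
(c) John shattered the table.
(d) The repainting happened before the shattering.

(a) Not entailed — 'was crossing' is progressive on an accomplishment; it does not entail the completed 'crossed'.
(b) Not entailed — Priya repainted the table, not the plate; the plate belongs to the shattering event.
(c) Not entailed — John shattered the plate, not the table; the table belongs to the repainting event.
(d) Entailed — the narrative places the repainting before the shattering.

(d)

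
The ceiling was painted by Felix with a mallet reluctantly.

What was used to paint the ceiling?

a mallet

'with a mallet' marks the instrument of the painting event.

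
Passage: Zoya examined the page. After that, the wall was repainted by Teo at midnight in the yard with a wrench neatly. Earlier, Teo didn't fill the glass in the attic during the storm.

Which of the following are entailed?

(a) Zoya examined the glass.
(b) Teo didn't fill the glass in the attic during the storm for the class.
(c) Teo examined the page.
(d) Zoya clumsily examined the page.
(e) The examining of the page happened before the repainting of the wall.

(b), (e)

(a) Not entailed — Zoya examined the page, not the glass; the glass belongs to the filling event.
(b) Entailed — under negation, adding a further restriction is entailed: if no such filling event occurred, none occurred for the class either.
(c) Not entailed — the passage has Zoya examining the page, not Teo.
(d) Not entailed — 'clumsily' adds information not in the original event.
(e) Entailed — the narrative places the examining before the repainting.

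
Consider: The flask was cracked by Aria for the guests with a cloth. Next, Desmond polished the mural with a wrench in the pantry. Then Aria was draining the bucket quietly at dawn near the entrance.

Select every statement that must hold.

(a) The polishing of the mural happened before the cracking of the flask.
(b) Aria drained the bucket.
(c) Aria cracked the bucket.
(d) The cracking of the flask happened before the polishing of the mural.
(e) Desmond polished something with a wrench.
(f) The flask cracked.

(a) Not entailed — the narrative places the cracking before the polishing, not after.
(b) Not entailed — 'was draining' is progressive on an accomplishment; it does not entail the completed 'drained'.
(c) Not entailed — Aria cracked the flask, not the bucket; the bucket belongs to the draining event.
(d) Entailed — the narrative places the cracking before the polishing.
(e) Entailed — this follows by dropping conjuncts from the polishing event's description.
(f) Entailed — 'Aria cracked the flask' is causative; it entails the inchoative 'the flask cracked'.

(d), (e), (f)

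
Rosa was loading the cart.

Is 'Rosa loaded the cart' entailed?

no

'was loading' is progressive; for an accomplishment like 'load the cart', it doesn't entail completion.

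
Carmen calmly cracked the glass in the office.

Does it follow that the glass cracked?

yes

'Carmen cracked the glass' is the causative; it entails the inchoative 'the glass cracked'.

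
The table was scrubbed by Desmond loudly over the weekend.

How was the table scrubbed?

loudly

'loudly' marks the manner of the scrubbing event.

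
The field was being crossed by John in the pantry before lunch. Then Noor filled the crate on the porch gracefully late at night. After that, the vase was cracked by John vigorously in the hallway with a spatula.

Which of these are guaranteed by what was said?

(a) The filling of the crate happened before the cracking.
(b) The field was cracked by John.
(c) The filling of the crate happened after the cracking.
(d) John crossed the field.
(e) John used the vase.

(a)

(a) Entailed — the narrative places the filling before the cracking.
(b) Not entailed — John cracked the vase, not the field; the field belongs to the crossing event.
(c) Not entailed — the narrative places the filling before the cracking, not after.
(d) Not entailed — 'was crossing' is progressive on an accomplishment; it does not entail the completed 'crossed'.
(e) Not entailed — the vase is the patient, not an instrument — John used a spatula.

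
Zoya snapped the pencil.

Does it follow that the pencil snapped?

yes

'Zoya snapped the pencil' is the causative; it entails the inchoative 'the pencil snapped'.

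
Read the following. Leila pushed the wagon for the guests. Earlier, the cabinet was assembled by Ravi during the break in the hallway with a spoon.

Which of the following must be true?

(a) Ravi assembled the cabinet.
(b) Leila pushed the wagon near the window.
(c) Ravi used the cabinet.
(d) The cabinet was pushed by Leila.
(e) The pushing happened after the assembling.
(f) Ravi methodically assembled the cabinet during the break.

(a), (e)

(a) Entailed — this follows by dropping conjuncts from the assembling event's description.
(b) Not entailed — 'near the window' adds information not in the original event.
(c) Not entailed — the cabinet is the patient, not an instrument — Ravi used a spoon.
(d) Not entailed — Leila pushed the wagon, not the cabinet; the cabinet belongs to the assembling event.
(e) Entailed — the narrative places the assembling before the pushing.
(f) Not entailed — 'methodically' adds information not in the original event.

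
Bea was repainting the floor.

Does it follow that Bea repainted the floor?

no

'was repainting' is progressive; for an accomplishment like 'repaint the floor', it doesn't entail completion.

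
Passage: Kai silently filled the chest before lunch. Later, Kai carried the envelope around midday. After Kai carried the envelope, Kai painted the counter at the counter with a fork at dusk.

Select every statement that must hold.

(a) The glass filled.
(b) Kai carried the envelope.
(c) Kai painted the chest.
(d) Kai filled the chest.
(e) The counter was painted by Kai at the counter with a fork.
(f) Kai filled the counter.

(a) Not entailed — the chest is what filled, not the glass.
(b) Entailed — every conjunct here is already in the original carrying event.
(c) Not entailed — Kai painted the counter, not the chest; the chest belongs to the filling event.
(d) Entailed — every conjunct here is already in the original filling event.
(e) Entailed — this follows by dropping conjuncts from the painting event's description.
(f) Not entailed — Kai filled the chest, not the counter; the counter belongs to the painting event.

(b), (d), (e)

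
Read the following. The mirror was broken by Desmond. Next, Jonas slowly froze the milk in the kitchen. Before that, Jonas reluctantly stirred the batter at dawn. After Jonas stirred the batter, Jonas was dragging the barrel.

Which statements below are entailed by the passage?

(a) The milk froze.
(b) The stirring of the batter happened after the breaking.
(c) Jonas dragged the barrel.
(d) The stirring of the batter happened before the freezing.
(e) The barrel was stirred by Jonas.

(a), (c), (d)

(a) Entailed — 'Jonas froze the milk' is causative; it entails the inchoative 'the milk froze'.
(b) Not entailed — the narrative doesn't order the breaking relative to the stirring.
(c) Entailed — 'drag' is an activity; 'was dragging' entails that some dragging happened, so 'dragged' holds.
(d) Entailed — the narrative places the stirring before the freezing.
(e) Not entailed — Jonas stirred the batter, not the barrel; the barrel belongs to the dragging event.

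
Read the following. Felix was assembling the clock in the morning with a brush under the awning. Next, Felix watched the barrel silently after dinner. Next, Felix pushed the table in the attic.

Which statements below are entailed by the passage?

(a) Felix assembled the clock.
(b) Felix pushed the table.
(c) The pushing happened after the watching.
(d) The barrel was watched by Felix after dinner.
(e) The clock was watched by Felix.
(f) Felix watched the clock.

(b), (c), (d)

(a) Not entailed — 'was assembling' is progressive on an accomplishment; it does not entail the completed 'assembled'.
(b) Entailed — the original entails any weakening of itself; this just drops 'in the attic'.
(c) Entailed — the narrative places the watching before the pushing.
(d) Entailed — this follows by dropping conjuncts from the watching event's description.
(e) Not entailed — Felix watched the barrel, not the clock; the clock belongs to the assembling event.
(f) Not entailed — Felix watched the barrel, not the clock; the clock belongs to the assembling event.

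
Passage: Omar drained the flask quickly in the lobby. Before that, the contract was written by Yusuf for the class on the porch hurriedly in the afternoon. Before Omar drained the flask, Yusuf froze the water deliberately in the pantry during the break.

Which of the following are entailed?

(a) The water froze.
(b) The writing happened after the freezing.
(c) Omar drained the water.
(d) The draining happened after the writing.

(a) Entailed — 'Yusuf froze the water' is causative; it entails the inchoative 'the water froze'.
(b) Not entailed — the narrative doesn't order the freezing relative to the writing.
(c) Not entailed — Omar drained the flask, not the water; the water belongs to the freezing event.
(d) Entailed — the narrative places the writing before the draining.

(a), (d)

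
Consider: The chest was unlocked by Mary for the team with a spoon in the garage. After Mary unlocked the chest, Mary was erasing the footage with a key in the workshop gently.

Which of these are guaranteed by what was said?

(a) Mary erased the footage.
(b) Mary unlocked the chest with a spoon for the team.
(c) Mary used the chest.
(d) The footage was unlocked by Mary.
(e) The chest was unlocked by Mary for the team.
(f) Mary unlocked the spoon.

(b), (e)

(a) Not entailed — 'was erasing' is progressive on an accomplishment; it does not entail the completed 'erased'.
(b) Entailed — every conjunct here is already in the original unlocking event.
(c) Not entailed — the chest is the patient, not an instrument — Mary used a spoon.
(d) Not entailed — Mary unlocked the chest, not the footage; the footage belongs to the erasing event.
(e) Entailed — this follows by dropping conjuncts from the unlocking event's description.
(f) Not entailed — the spoon is the instrument, not what was unlocked.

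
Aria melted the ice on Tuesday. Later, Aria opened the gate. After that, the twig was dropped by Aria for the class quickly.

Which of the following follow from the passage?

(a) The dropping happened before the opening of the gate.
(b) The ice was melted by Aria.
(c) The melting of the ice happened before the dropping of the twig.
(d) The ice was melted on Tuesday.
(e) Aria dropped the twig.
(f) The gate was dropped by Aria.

(a) Not entailed — the narrative places the opening before the dropping, not after.
(b) Entailed — every conjunct here is already in the original melting event.
(c) Entailed — the narrative places the melting before the dropping.
(d) Entailed — generalizing the agent leaves a sub-description the original still satisfies.
(e) Entailed — this follows by dropping conjuncts from the dropping event's description.
(f) Not entailed — Aria dropped the twig, not the gate; the gate belongs to the opening event.

(b), (c), (d), (e)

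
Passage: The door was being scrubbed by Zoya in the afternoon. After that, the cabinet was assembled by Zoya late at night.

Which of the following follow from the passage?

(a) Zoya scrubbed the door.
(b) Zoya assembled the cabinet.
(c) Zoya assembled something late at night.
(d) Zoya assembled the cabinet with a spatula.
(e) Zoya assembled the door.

(a), (b), (c)

(a) Entailed — 'scrub' is an activity; 'was scrubbing' entails that some scrubbing happened, so 'scrubbed' holds.
(b) Entailed — this follows by dropping conjuncts from the assembling event's description.
(c) Entailed — the original entails any weakening of itself; this just generalizes the patient.
(d) Not entailed — 'with a spatula' adds information not in the original event.
(e) Not entailed — Zoya assembled the cabinet, not the door; the door belongs to the scrubbing event.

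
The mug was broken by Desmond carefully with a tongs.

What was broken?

'the mug' marks the patient of the breaking event.

the mug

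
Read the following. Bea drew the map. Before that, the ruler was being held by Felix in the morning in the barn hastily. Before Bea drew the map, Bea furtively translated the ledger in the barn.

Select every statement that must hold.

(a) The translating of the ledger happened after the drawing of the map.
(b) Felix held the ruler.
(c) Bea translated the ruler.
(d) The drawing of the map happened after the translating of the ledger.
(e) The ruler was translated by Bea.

(a) Not entailed — the narrative places the translating before the drawing, not after.
(b) Entailed — 'hold' is an activity; 'was holding' entails that some holding happened, so 'held' holds.
(c) Not entailed — Bea translated the ledger, not the ruler; the ruler belongs to the holding event.
(d) Entailed — the narrative places the translating before the drawing.
(e) Not entailed — Bea translated the ledger, not the ruler; the ruler belongs to the holding event.

(b), (d)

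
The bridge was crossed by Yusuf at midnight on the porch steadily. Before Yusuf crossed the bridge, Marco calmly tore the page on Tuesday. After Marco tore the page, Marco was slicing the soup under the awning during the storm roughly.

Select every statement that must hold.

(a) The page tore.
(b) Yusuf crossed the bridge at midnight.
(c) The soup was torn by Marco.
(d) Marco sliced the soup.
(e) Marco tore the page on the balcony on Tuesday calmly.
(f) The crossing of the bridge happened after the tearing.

(a) Entailed — 'Marco tore the page' is causative; it entails the inchoative 'the page tore'.
(b) Entailed — this follows by dropping conjuncts from the crossing event's description.
(c) Not entailed — Marco tore the page, not the soup; the soup belongs to the slicing event.
(d) Not entailed — 'was slicing' is progressive on an accomplishment; it does not entail the completed 'sliced'.
(e) Not entailed — 'on the balcony' adds information not in the original event.
(f) Entailed — the narrative places the tearing before the crossing.

(a), (b), (f)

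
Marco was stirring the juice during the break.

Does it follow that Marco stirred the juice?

yes

'stir' is atelic; if Marco was stirring the juice, then Marco stirred the juice (for some time).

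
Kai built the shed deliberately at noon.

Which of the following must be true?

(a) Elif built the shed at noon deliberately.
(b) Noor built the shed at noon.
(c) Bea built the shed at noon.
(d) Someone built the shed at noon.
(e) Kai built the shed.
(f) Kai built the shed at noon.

(d), (e), (f)

(a) Not entailed — the passage has Kai building the shed, not Elif.
(b) Not entailed — the passage has Kai building the shed, not Noor.
(c) Not entailed — the passage has Kai building the shed, not Bea.
(d) Entailed — every conjunct here is already in the original building event.
(e) Entailed — every conjunct here is already in the original building event.
(f) Entailed — every conjunct here is already in the original building event.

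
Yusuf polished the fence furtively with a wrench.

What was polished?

the fence

'the fence' marks the patient of the polishing event.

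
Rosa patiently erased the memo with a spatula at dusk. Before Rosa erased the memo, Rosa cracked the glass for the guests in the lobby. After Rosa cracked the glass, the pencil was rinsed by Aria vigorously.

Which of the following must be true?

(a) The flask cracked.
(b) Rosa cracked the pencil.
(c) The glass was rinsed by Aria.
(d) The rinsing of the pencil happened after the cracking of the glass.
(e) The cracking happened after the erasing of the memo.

(a) Not entailed — the glass is what cracked, not the flask.
(b) Not entailed — Rosa cracked the glass, not the pencil; the pencil belongs to the rinsing event.
(c) Not entailed — Aria rinsed the pencil, not the glass; the glass belongs to the cracking event.
(d) Entailed — the narrative places the cracking before the rinsing.
(e) Not entailed — the narrative places the cracking before the erasing, not after.

(d)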